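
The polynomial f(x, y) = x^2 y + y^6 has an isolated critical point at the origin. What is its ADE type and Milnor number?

The Hessian of f at 0 has rank 0. Corank 2; j^3 = x^2*y has shape L^2 M (L != M), so D-series; mu = 7 gives D_7.

Type D7, Milnor number mu = 7.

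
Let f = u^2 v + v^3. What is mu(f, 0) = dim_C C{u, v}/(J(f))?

4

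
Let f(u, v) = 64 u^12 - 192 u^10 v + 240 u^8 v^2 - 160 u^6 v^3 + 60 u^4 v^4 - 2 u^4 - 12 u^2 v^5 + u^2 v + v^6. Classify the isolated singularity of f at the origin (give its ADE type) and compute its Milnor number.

Type D_{7}, Milnor number mu = 7.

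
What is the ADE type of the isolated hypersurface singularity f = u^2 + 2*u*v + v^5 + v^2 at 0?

A_{4}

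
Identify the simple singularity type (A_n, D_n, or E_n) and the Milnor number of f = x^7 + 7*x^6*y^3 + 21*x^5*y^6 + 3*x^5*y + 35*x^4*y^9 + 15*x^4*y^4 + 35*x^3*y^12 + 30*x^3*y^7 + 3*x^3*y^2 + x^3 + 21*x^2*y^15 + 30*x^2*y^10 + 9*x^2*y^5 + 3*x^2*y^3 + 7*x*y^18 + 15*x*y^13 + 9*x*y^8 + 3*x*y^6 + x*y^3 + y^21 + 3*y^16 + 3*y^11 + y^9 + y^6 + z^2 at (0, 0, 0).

The Hessian of f at 0 is [[0, 0, 0], [0, 0, 0], [0, 0, 2]] with rank 1, so corank 2. A Groebner basis of the Jacobian ideal J(f) in C{x,y,z} is {x^3, x*y^2, 3*x^2 + y^3, z}; counting standard monomials gives mu = 7. Corank 2; j^3 = x^3 is a perfect cube, so E-series; the 4-jet and mu = 7 give E_7.

Type E_7, Milnor number mu = 7.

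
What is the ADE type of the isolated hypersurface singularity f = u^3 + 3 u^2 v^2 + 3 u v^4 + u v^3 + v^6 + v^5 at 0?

E_{7}

The Hessian of f at 0 has rank 0. Corank 2; j^3 = u^3 is a perfect cube, so E-series; the 4-jet and mu = 7 give E_7.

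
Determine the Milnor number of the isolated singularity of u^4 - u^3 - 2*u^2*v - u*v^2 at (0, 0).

5

The Hessian of f at 0 has rank 0. Corank 2; j^3 = -u*(u + v)^2 has shape L^2 M (L != M), so D-series; mu = 5 gives D_5.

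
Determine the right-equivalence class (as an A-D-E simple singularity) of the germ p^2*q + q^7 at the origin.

D8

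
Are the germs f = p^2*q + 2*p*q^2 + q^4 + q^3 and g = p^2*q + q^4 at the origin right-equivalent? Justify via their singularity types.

Yes.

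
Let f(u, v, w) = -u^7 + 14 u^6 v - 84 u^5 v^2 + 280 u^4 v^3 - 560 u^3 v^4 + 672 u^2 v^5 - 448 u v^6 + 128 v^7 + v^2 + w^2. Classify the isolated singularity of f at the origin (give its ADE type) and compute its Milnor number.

The Hessian of f at 0 has rank 2. Corank 1: A-series; mu = 6 gives A_6.

Type A_6, Milnor number mu = 6.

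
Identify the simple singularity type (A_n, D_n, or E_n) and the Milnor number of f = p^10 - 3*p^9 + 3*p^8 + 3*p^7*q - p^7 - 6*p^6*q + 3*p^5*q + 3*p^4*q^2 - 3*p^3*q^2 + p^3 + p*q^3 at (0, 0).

Type E_7, Milnor number mu = 7.

The Hessian of f at 0 has rank 0. Corank 2; j^3 = p^3 is a perfect cube, so E-series; the 4-jet and mu = 7 give E_7.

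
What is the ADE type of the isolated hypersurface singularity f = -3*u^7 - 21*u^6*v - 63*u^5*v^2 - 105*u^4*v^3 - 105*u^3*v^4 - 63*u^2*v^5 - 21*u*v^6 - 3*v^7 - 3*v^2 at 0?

The Hessian of f at 0 is [[0, 0], [0, -6]] with rank 1, so corank 1. A Groebner basis of the Jacobian ideal J(f) in C{u,v} is {u^6, v}; counting standard monomials gives mu = 6. Corank 1: A-series; mu = 6 gives A_6.

A_6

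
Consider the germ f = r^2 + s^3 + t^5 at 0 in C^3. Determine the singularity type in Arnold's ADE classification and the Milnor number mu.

The Hessian of f at 0 is [[0, 0, 0], [0, 0, 0], [0, 0, 2]] with rank 1, so corank 2. A Groebner basis of the Jacobian ideal J(f) in C{s,t,r} is {t^4, s^2, r}; counting standard monomials gives mu = 8. Corank 2; j^3 = s^3 is a perfect cube, so E-series; the 5-jet and mu = 8 give E_8.

Type E_{8}, Milnor number mu = 8.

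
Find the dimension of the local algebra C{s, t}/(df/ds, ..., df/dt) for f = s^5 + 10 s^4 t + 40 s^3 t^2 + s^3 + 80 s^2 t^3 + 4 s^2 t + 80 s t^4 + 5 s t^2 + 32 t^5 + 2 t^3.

6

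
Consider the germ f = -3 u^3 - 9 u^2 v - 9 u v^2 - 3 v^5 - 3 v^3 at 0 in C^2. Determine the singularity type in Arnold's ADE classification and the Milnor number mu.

Type E8, Milnor number mu = 8.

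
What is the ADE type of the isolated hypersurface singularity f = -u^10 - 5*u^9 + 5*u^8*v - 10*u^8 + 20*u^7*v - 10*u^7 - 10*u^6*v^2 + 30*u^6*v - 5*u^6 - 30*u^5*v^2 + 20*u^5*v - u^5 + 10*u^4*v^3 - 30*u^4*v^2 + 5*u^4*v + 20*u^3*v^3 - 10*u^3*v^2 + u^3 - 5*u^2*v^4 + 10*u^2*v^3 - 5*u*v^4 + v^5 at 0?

The Hessian of f at 0 is [[0, 0], [0, 0]] with rank 0, so corank 2. A Groebner basis of the Jacobian ideal J(f) in C{u,v} is {v^5, u*v^3 - v^4/4, u^2}; counting standard monomials gives mu = 8. Corank 2; j^3 = u^3 is a perfect cube, so E-series; the 5-jet and mu = 8 give E_8.

E8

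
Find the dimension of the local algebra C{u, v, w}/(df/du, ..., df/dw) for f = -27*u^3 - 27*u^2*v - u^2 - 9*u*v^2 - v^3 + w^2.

2

The Hessian of f at 0 is [[-2, 0, 0], [0, 0, 0], [0, 0, 2]] with rank 2, so corank 1. A Groebner basis of the Jacobian ideal J(f) in C{u,v,w} is {v^2, u, w}; counting standard monomials gives mu = 2. Corank 1: A-series; mu = 2 gives A_2.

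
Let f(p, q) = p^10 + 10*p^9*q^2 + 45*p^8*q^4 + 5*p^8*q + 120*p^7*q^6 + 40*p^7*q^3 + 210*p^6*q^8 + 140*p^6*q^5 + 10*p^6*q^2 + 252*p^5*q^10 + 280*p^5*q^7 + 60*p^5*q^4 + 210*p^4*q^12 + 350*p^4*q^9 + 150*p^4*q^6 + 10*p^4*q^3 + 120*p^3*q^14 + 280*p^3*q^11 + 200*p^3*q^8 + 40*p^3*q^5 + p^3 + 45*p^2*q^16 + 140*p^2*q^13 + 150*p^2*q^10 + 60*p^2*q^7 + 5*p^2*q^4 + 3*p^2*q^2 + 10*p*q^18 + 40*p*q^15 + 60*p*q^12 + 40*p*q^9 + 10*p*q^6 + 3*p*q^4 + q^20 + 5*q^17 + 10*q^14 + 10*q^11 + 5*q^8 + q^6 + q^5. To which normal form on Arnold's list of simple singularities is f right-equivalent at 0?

E_{8}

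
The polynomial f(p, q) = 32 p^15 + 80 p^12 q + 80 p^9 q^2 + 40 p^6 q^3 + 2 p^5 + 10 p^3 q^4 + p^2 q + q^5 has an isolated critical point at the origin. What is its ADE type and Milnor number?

Type D_6, Milnor number mu = 6.

The Hessian of f at 0 is [[0, 0], [0, 0]] with rank 0, so corank 2. A Groebner basis of the Jacobian ideal J(f) in C{p,q} is {p^2/5 + q^4, p^3, p*q}; counting standard monomials gives mu = 6. Corank 2; j^3 = p^2*q has shape L^2 M (L != M), so D-series; mu = 6 gives D_6.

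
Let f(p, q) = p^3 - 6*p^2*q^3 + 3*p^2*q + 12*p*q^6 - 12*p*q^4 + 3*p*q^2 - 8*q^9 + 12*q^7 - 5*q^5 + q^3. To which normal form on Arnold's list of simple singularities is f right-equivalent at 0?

E_8

The Hessian of f at 0 has rank 0. Corank 2; j^3 = (p + q)^3 is a perfect cube, so E-series; the 5-jet and mu = 8 give E_8.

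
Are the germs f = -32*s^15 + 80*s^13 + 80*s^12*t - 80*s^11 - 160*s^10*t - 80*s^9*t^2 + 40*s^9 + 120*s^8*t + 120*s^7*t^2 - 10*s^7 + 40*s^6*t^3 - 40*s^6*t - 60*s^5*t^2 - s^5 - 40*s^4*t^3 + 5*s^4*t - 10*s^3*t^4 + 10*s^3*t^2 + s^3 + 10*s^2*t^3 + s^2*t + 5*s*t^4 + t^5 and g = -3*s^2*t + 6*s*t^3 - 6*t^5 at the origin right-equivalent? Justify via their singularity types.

Yes.

The Hessian of f at 0 has rank 0. Corank 2; j^3 = s^2*(s + t) has shape L^2 M (L != M), so D-series; mu = 6 gives D_6. The Hessian of g at 0 has rank 0. Corank 2; j^3 = -3*s^2*t has shape L^2 M (L != M), so D-series; mu = 6 gives D_6. Both have type D_6, hence right-equivalent.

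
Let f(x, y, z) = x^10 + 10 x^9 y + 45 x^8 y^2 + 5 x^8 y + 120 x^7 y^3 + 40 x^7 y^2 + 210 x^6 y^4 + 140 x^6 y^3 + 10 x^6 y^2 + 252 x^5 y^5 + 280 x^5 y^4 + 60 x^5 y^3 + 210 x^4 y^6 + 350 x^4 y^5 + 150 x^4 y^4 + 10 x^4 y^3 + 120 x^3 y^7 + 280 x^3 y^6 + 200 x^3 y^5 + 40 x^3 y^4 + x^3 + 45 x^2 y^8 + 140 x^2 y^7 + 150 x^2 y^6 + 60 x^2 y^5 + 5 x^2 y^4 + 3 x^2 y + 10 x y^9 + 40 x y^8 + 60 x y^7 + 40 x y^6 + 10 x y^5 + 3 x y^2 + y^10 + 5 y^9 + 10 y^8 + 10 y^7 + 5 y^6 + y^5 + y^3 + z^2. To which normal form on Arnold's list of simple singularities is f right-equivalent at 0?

E_8

The Hessian of f at 0 has rank 1. Corank 2; j^3 = (x + y)^3 is a perfect cube, so E-series; the 5-jet and mu = 8 give E_8.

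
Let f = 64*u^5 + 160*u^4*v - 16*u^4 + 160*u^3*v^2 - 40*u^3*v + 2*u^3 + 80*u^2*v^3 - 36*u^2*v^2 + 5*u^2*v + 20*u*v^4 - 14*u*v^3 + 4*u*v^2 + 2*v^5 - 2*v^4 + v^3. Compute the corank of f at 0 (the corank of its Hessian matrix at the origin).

2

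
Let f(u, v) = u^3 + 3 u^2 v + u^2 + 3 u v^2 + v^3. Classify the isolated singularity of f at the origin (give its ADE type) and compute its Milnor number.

The Hessian of f at 0 has rank 1. Corank 1: A-series; mu = 2 gives A_2.

Type A_{2}, Milnor number mu = 2.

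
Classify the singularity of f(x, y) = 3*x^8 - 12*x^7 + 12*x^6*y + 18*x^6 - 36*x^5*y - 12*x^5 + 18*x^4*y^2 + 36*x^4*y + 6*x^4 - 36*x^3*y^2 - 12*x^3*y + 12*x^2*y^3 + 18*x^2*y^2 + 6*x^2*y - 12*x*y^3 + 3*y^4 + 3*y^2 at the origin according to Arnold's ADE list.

A3

The Hessian of f at 0 is [[0, 0], [0, 6]] with rank 1, so corank 1. A Groebner basis of the Jacobian ideal J(f) in C{x,y} is {x^2 + y, x*y, y^2}; counting standard monomials gives mu = 3. Corank 1: A-series; mu = 3 gives A_3.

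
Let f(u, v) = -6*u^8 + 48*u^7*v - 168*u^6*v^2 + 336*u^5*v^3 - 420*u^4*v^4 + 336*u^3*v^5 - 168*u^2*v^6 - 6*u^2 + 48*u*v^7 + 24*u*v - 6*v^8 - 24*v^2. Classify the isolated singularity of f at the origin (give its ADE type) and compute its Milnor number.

The Hessian of f at 0 is [[-12, 24], [24, -48]] with rank 1, so corank 1. A Groebner basis of the Jacobian ideal J(f) in C{u,v} is {v^7, u - 2*v}; counting standard monomials gives mu = 7. Corank 1: A-series; mu = 7 gives A_7.

Type A7, Milnor number mu = 7.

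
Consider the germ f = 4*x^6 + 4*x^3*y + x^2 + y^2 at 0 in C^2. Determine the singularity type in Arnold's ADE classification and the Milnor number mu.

Type A_1, Milnor number mu = 1.

The Hessian of f at 0 has rank 2. Corank 0: nondegenerate Morse point, so A_1.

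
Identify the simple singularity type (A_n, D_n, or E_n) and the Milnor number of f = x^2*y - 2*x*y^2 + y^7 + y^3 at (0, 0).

Type D_8, Milnor number mu = 8.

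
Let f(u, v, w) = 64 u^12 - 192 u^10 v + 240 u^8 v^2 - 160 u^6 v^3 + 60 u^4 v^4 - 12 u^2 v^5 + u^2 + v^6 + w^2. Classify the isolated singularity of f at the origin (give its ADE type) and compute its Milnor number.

Type A_{5}, Milnor number mu = 5.

The Hessian of f at 0 is [[2, 0, 0], [0, 0, 0], [0, 0, 2]] with rank 2, so corank 1. A Groebner basis of the Jacobian ideal J(f) in C{u,v,w} is {v^5, u, w}; counting standard monomials gives mu = 5. Corank 1: A-series; mu = 5 gives A_5.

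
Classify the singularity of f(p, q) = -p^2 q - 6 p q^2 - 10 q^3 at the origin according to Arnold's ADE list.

D4

The Hessian of f at 0 has rank 0. Corank 2; j^3 = -q*(p^2 + 6*p*q + 10*q^2) splits into three distinct lines over C (the quadratic factor has nonzero discriminant), so D_4.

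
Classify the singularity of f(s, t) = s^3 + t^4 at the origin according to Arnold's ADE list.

E6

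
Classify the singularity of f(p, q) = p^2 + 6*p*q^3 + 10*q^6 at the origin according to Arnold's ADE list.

A_{5}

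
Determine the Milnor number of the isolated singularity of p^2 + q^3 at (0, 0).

The Hessian of f at 0 is [[2, 0], [0, 0]] with rank 1, so corank 1. A Groebner basis of the Jacobian ideal J(f) in C{p,q} is {q^2, p}; counting standard monomials gives mu = 2. Corank 1: A-series; mu = 2 gives A_2.

2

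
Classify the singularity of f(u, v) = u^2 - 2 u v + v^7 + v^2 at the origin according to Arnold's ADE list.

A6

The Hessian of f at 0 has rank 1. Corank 1: A-series; mu = 6 gives A_6.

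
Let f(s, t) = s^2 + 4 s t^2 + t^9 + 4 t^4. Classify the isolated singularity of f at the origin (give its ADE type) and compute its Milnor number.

Type A_{8}, Milnor number mu = 8.

The Hessian of f at 0 has rank 1. Corank 1: A-series; mu = 8 gives A_8.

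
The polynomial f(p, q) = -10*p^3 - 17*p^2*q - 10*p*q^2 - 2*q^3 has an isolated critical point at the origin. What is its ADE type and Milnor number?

Type D4, Milnor number mu = 4.

The Hessian of f at 0 has rank 0. Corank 2; j^3 = -(2*p + q)*(5*p^2 + 6*p*q + 2*q^2) splits into three distinct lines over C (the quadratic factor has nonzero discriminant), so D_4.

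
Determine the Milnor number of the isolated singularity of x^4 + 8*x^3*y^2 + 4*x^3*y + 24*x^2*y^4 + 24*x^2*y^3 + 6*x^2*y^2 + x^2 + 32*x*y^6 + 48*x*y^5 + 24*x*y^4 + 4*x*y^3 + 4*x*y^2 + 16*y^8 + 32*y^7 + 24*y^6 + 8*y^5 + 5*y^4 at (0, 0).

3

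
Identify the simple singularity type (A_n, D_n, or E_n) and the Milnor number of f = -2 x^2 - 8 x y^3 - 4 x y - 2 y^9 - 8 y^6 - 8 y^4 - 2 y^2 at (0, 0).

Type A_8, Milnor number mu = 8.

The Hessian of f at 0 has rank 1. Corank 1: A-series; mu = 8 gives A_8.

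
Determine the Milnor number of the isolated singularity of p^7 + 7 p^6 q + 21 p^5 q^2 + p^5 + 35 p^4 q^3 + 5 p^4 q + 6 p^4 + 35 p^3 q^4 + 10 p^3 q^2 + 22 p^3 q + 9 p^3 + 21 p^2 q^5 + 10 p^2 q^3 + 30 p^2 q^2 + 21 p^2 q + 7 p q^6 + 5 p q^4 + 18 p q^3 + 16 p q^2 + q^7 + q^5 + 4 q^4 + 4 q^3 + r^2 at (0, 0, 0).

The Hessian of f at 0 has rank 1. Corank 2; j^3 = (p + q)*(3*p + 2*q)^2 has shape L^2 M (L != M), so D-series; mu = 8 gives D_8.

8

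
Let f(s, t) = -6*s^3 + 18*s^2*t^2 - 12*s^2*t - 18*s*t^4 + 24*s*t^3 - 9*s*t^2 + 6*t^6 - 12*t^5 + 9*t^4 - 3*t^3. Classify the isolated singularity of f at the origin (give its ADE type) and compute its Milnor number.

The Hessian of f at 0 is [[0, 0], [0, 0]] with rank 0, so corank 2. A Groebner basis of the Jacobian ideal J(f) in C{s,t} is {t^3, s^2 - 3*t^2/2, s*t + 3*t^2/2}; counting standard monomials gives mu = 4. Corank 2; j^3 = -3*(s + t)*(2*s^2 + 2*s*t + t^2) splits into three distinct lines over C (the quadratic factor has nonzero discriminant), so D_4.

Type D_4, Milnor number mu = 4.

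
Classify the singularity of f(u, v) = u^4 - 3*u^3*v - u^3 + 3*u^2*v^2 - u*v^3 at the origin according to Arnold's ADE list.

The Hessian of f at 0 has rank 0. Corank 2; j^3 = -u^3 is a perfect cube, so E-series; the 4-jet and mu = 7 give E_7.

E7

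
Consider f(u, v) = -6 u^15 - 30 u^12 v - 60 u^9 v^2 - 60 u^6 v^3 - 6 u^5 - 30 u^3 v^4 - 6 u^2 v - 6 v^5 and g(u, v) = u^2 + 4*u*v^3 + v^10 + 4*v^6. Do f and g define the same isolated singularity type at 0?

No.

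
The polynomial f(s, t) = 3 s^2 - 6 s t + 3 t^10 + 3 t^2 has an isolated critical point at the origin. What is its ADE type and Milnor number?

The Hessian of f at 0 has rank 1. Corank 1: A-series; mu = 9 gives A_9.

Type A_9, Milnor number mu = 9.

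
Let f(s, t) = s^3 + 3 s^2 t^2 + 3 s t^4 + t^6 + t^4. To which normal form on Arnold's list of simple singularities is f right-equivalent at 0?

The Hessian of f at 0 has rank 0. Corank 2; j^3 = s^3 is a perfect cube, so E-series; the 4-jet and mu = 6 give E_6.

E_{6}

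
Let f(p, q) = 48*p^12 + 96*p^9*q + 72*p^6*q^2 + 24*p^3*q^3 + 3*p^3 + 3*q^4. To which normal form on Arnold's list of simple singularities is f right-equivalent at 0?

E6

The Hessian of f at 0 has rank 0. Corank 2; j^3 = 3*p^3 is a perfect cube, so E-series; the 4-jet and mu = 6 give E_6.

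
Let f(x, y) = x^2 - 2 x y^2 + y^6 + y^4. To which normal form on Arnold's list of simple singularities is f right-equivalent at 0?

A_{5}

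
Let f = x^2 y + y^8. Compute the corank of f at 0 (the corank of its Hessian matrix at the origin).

2

Hessian at 0 has rank 0.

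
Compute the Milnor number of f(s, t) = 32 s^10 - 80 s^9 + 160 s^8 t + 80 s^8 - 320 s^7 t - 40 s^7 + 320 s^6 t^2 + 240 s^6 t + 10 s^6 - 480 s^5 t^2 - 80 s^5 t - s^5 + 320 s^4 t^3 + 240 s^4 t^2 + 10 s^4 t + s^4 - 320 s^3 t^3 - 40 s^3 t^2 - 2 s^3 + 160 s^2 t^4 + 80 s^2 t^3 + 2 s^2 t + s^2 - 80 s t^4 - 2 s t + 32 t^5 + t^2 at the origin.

The Hessian of f at 0 is [[2, -2], [-2, 2]] with rank 1, so corank 1. A Groebner basis of the Jacobian ideal J(f) in C{s,t} is {-s/2 + t^3 + t^2/2 + t/2, s^2 - s + t, s*t - s/2 - t^2/2 + t/2}; counting standard monomials gives mu = 4. Corank 1: A-series; mu = 4 gives A_4.

4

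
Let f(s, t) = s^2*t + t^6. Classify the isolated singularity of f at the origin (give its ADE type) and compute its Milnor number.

Type D_{7}, Milnor number mu = 7.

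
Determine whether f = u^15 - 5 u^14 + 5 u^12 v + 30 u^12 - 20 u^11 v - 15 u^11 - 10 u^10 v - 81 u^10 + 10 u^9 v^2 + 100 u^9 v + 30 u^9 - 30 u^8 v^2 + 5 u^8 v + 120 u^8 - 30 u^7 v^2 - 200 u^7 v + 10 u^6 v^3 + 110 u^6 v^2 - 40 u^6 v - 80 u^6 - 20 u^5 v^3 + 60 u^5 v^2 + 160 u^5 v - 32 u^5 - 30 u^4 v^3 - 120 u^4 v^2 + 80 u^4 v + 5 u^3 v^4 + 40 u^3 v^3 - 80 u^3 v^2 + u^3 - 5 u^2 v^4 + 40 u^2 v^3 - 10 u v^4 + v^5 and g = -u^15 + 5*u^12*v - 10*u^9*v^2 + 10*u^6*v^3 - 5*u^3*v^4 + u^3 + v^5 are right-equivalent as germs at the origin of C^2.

The Hessian of f at 0 is [[0, 0], [0, 0]] with rank 0, so corank 2. A Groebner basis of the Jacobian ideal J(f) in C{u,v} is {v^5, u*v^3 - v^4/8, u^2}; counting standard monomials gives mu = 8. Corank 2; j^3 = u^3 is a perfect cube, so E-series; the 5-jet and mu = 8 give E_8. The Hessian of g at 0 is [[0, 0], [0, 0]] with rank 0, so corank 2. A Groebner basis of the Jacobian ideal J(g) in C{u,v} is {v^4, u^2}; counting standard monomials gives mu = 8. Corank 2; j^3 = u^3 is a perfect cube, so E-series; the 5-jet and mu = 8 give E_8. Both have type E_8, hence right-equivalent.

Yes.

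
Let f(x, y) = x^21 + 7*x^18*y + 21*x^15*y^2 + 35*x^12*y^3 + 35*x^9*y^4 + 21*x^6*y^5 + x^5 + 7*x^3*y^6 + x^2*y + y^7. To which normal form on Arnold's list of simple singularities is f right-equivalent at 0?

D8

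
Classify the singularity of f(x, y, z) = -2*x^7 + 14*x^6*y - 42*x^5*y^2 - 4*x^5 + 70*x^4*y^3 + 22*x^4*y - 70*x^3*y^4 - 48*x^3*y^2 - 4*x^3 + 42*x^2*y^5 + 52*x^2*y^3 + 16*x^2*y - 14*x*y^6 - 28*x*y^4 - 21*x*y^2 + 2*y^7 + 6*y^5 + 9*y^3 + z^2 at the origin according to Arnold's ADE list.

D_{8}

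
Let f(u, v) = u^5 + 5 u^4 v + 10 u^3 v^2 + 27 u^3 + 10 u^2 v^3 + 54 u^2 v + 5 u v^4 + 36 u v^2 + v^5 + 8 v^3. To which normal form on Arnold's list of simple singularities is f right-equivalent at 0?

E_{8}

The Hessian of f at 0 is [[0, 0], [0, 0]] with rank 0, so corank 2. A Groebner basis of the Jacobian ideal J(f) in C{u,v} is {v^5, u*v^3 + 3*v^4/4, u^2 + 4*u*v/3 + 4*v^2/9}; counting standard monomials gives mu = 8. Corank 2; j^3 = (3*u + 2*v)^3 is a perfect cube, so E-series; the 5-jet and mu = 8 give E_8.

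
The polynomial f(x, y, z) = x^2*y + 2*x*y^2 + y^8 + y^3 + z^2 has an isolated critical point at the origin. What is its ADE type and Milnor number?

Type D_{9}, Milnor number mu = 9.

The Hessian of f at 0 has rank 1. Corank 2; j^3 = y*(x + y)^2 has shape L^2 M (L != M), so D-series; mu = 9 gives D_9.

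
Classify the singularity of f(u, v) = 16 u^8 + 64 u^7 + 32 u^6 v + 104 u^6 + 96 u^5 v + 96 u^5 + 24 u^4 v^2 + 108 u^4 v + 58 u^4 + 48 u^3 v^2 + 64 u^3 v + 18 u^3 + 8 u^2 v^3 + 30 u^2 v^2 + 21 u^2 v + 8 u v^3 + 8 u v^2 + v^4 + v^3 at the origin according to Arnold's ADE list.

The Hessian of f at 0 is [[0, 0], [0, 0]] with rank 0, so corank 2. A Groebner basis of the Jacobian ideal J(f) in C{u,v} is {u*v^2 + 27*u*v/2 + 9*v^2/2, -81*u*v/2 + v^3 - 27*v^2/2, u^2 + 4*u*v/3 + v^2/3}; counting standard monomials gives mu = 5. Corank 2; j^3 = (2*u + v)*(3*u + v)^2 has shape L^2 M (L != M), so D-series; mu = 5 gives D_5.

D_{5}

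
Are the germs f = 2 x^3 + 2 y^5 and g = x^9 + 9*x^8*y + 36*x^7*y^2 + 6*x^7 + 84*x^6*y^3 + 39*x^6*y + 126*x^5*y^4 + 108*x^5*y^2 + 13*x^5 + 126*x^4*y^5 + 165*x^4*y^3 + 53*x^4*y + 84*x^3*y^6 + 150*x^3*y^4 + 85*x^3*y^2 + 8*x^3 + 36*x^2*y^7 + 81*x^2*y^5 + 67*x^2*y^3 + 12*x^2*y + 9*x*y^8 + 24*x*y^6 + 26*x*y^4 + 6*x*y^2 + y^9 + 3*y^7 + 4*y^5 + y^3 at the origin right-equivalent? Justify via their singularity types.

The Hessian of f at 0 has rank 0. Corank 2; j^3 = 2*x^3 is a perfect cube, so E-series; the 5-jet and mu = 8 give E_8. The Hessian of g at 0 has rank 0. Corank 2; j^3 = (2*x + y)^3 is a perfect cube, so E-series; the 5-jet and mu = 8 give E_8. Both have type E_8, hence right-equivalent.

Yes.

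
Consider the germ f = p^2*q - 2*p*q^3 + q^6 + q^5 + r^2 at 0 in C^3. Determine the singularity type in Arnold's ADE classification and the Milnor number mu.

Type D_7, Milnor number mu = 7.

The Hessian of f at 0 is [[0, 0, 0], [0, 0, 0], [0, 0, 2]] with rank 1, so corank 2. A Groebner basis of the Jacobian ideal J(f) in C{p,q,r} is {p^3, p^2*q + p^2/6 - p*q^2/6, -p*q + q^3, r}; counting standard monomials gives mu = 7. Corank 2; j^3 = p^2*q has shape L^2 M (L != M), so D-series; mu = 7 gives D_7.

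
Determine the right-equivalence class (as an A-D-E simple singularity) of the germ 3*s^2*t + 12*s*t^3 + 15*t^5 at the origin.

The Hessian of f at 0 has rank 0. Corank 2; j^3 = 3*s^2*t has shape L^2 M (L != M), so D-series; mu = 6 gives D_6.

D6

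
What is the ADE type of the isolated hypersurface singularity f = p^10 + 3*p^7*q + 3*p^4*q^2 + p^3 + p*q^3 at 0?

The Hessian of f at 0 has rank 0. Corank 2; j^3 = p^3 is a perfect cube, so E-series; the 4-jet and mu = 7 give E_7.

E7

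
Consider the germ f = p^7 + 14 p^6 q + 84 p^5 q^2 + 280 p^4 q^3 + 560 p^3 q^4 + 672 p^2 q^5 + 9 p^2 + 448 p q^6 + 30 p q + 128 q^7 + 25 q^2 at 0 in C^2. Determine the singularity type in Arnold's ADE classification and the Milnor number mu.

The Hessian of f at 0 is [[18, 30], [30, 50]] with rank 1, so corank 1. A Groebner basis of the Jacobian ideal J(f) in C{p,q} is {q^6, p + 5*q/3}; counting standard monomials gives mu = 6. Corank 1: A-series; mu = 6 gives A_6.

Type A6, Milnor number mu = 6.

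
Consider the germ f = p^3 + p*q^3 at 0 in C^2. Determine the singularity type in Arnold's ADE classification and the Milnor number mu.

Type E_{7}, Milnor number mu = 7.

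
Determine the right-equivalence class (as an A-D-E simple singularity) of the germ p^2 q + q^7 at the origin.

D8

The Hessian of f at 0 has rank 0. Corank 2; j^3 = p^2*q has shape L^2 M (L != M), so D-series; mu = 8 gives D_8.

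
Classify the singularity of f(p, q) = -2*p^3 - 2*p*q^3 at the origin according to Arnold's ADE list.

The Hessian of f at 0 has rank 0. Corank 2; j^3 = -2*p^3 is a perfect cube, so E-series; the 4-jet and mu = 7 give E_7.

E7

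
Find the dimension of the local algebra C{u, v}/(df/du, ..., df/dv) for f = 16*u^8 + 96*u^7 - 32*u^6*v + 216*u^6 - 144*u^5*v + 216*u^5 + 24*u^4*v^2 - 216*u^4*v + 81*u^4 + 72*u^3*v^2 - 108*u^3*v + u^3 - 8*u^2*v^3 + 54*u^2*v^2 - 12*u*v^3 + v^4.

The Hessian of f at 0 has rank 0. Corank 2; j^3 = u^3 is a perfect cube, so E-series; the 4-jet and mu = 6 give E_6.

6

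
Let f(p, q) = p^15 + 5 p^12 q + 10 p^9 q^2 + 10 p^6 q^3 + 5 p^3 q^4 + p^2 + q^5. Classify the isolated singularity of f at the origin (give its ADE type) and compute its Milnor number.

Type A_{4}, Milnor number mu = 4.

The Hessian of f at 0 has rank 1. Corank 1: A-series; mu = 4 gives A_4.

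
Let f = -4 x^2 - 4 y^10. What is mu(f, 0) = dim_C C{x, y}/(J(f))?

9

The Hessian of f at 0 has rank 1. Corank 1: A-series; mu = 9 gives A_9.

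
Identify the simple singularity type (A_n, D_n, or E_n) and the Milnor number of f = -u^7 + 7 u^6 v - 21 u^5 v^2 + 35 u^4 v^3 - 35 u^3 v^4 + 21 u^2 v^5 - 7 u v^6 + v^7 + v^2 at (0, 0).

Type A6, Milnor number mu = 6.

The Hessian of f at 0 is [[0, 0], [0, 2]] with rank 1, so corank 1. A Groebner basis of the Jacobian ideal J(f) in C{u,v} is {u^6, v}; counting standard monomials gives mu = 6. Corank 1: A-series; mu = 6 gives A_6.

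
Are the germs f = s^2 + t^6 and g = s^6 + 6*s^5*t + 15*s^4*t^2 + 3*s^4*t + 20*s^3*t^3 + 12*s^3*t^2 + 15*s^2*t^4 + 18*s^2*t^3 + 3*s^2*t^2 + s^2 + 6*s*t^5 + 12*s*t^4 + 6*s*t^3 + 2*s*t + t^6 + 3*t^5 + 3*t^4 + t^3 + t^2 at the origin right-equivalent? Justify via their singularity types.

No.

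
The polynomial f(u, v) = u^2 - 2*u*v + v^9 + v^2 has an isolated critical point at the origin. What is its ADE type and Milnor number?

The Hessian of f at 0 is [[2, -2], [-2, 2]] with rank 1, so corank 1. A Groebner basis of the Jacobian ideal J(f) in C{u,v} is {v^8, u - v}; counting standard monomials gives mu = 8. Corank 1: A-series; mu = 8 gives A_8.

Type A8, Milnor number mu = 8.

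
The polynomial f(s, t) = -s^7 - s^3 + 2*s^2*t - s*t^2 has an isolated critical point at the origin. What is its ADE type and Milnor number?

Type D_{8}, Milnor number mu = 8.

The Hessian of f at 0 has rank 0. Corank 2; j^3 = -s*(s - t)^2 has shape L^2 M (L != M), so D-series; mu = 8 gives D_8.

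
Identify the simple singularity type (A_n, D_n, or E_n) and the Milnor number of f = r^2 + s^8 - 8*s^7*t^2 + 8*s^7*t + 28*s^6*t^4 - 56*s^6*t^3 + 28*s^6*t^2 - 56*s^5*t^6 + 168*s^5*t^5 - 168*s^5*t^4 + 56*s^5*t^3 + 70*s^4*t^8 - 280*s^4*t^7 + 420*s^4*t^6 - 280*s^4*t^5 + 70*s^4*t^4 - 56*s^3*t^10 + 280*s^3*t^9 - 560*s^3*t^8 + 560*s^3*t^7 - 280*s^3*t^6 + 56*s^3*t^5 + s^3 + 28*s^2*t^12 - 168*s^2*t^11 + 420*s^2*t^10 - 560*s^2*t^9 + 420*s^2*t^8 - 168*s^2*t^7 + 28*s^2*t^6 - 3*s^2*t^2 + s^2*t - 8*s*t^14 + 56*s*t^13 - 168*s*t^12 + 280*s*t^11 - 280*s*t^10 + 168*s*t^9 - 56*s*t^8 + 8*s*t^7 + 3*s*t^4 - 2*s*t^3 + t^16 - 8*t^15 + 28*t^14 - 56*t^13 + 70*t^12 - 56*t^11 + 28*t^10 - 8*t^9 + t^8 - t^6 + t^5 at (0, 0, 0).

Type D_{9}, Milnor number mu = 9.

The Hessian of f at 0 has rank 1. Corank 2; j^3 = s^2*(s + t) has shape L^2 M (L != M), so D-series; mu = 9 gives D_9.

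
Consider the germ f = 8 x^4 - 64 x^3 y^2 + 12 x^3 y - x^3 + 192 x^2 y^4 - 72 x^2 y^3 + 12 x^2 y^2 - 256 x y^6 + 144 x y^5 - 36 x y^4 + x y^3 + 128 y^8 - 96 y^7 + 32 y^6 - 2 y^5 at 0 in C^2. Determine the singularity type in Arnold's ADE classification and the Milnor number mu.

Type E7, Milnor number mu = 7.

The Hessian of f at 0 has rank 0. Corank 2; j^3 = -x^3 is a perfect cube, so E-series; the 4-jet and mu = 7 give E_7.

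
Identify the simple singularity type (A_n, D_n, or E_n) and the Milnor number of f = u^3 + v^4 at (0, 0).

Type E_{6}, Milnor number mu = 6.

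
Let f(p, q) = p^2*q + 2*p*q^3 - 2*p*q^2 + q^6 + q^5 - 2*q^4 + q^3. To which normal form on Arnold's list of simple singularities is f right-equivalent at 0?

D7

The Hessian of f at 0 is [[0, 0], [0, 0]] with rank 0, so corank 2. A Groebner basis of the Jacobian ideal J(f) in C{p,q} is {p^3 + p^2/2 - 5*p*q^2/2 - 5*p*q/2 + 2*q^2, p^2*q + p^2/6 - 11*p*q^2/6 - 7*p*q/6 + q^2, p*q + q^3 - q^2}; counting standard monomials gives mu = 7. Corank 2; j^3 = q*(p - q)^2 has shape L^2 M (L != M), so D-series; mu = 7 gives D_7.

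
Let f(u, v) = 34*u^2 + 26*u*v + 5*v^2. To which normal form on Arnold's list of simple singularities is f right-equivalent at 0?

A_1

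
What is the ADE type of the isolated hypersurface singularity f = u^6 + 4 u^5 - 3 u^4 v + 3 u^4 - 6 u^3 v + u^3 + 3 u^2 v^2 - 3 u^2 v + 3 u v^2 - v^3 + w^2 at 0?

E_{8}

The Hessian of f at 0 is [[0, 0, 0], [0, 0, 0], [0, 0, 2]] with rank 1, so corank 2. A Groebner basis of the Jacobian ideal J(f) in C{u,v,w} is {3*u^2/8 + u*v^3 + 3*u*v^2/4 - 3*u*v/4 - 3*v^3/4 + 3*v^2/8, u^2/2 + u*v^2 - u*v + v^4 - v^3 + v^2/2, u^3 + 3*u^2/4 - 3*u*v^2/2 - 3*u*v/2 + v^3/2 + 3*v^2/4, u^2*v + u^2/4 - 3*u*v^2/2 - u*v/2 + v^3/2 + v^2/4, w}; counting standard monomials gives mu = 8. Corank 2; j^3 = (u - v)^3 is a perfect cube, so E-series; the 5-jet and mu = 8 give E_8.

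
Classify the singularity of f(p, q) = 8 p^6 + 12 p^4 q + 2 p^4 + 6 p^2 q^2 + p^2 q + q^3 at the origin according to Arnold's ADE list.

D_{4}

The Hessian of f at 0 has rank 0. Corank 2; j^3 = q*(p^2 + q^2) splits into three distinct lines over C (the quadratic factor has nonzero discriminant), so D_4.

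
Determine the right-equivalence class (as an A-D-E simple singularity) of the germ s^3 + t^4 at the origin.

E6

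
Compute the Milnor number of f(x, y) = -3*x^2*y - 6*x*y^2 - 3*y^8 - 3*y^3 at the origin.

The Hessian of f at 0 is [[0, 0], [0, 0]] with rank 0, so corank 2. A Groebner basis of the Jacobian ideal J(f) in C{x,y} is {x^2/8 + y^7 - y^2/8, x^3 + y^3, x*y + y^2}; counting standard monomials gives mu = 9. Corank 2; j^3 = -3*y*(x + y)^2 has shape L^2 M (L != M), so D-series; mu = 9 gives D_9.

9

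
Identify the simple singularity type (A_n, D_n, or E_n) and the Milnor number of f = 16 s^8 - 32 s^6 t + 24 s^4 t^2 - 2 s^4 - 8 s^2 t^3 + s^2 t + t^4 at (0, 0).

Type D_{5}, Milnor number mu = 5.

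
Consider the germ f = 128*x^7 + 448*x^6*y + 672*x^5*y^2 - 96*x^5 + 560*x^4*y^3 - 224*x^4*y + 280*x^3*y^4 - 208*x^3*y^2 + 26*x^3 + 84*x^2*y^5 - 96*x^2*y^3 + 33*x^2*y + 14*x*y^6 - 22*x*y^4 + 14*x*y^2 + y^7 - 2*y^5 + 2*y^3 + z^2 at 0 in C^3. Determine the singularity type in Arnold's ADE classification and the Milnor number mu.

The Hessian of f at 0 has rank 1. Corank 2; j^3 = (2*x + y)*(13*x^2 + 10*x*y + 2*y^2) splits into three distinct lines over C (the quadratic factor has nonzero discriminant), so D_4.

Type D4, Milnor number mu = 4.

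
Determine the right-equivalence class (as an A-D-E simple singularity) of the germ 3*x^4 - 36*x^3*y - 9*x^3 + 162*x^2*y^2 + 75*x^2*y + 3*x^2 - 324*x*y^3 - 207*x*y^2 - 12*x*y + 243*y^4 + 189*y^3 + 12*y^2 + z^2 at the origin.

The Hessian of f at 0 is [[6, -12, 0], [-12, 24, 0], [0, 0, 2]] with rank 2, so corank 1. A Groebner basis of the Jacobian ideal J(f) in C{x,y,z} is {y^2, x - 2*y, z}; counting standard monomials gives mu = 2. Corank 1: A-series; mu = 2 gives A_2.

A2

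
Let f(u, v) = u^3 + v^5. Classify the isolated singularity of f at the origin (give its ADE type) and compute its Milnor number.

The Hessian of f at 0 has rank 0. Corank 2; j^3 = u^3 is a perfect cube, so E-series; the 5-jet and mu = 8 give E_8.

Type E_8, Milnor number mu = 8.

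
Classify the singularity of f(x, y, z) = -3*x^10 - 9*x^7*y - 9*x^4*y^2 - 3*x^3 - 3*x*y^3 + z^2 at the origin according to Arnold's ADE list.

E_{7}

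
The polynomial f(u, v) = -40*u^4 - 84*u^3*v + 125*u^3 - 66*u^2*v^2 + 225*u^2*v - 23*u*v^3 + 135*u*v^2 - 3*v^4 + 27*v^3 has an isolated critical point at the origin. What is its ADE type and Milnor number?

Type E_{7}, Milnor number mu = 7.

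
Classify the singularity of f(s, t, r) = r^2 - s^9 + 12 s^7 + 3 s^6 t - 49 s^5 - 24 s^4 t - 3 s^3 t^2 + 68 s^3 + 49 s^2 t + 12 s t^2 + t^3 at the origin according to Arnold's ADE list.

The Hessian of f at 0 has rank 1. Corank 2; j^3 = (4*s + t)*(17*s^2 + 8*s*t + t^2) splits into three distinct lines over C (the quadratic factor has nonzero discriminant), so D_4.

D_{4}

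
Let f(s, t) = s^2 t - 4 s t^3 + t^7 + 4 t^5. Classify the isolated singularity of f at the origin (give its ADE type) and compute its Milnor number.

Type D_{8}, Milnor number mu = 8.

The Hessian of f at 0 has rank 0. Corank 2; j^3 = s^2*t has shape L^2 M (L != M), so D-series; mu = 8 gives D_8.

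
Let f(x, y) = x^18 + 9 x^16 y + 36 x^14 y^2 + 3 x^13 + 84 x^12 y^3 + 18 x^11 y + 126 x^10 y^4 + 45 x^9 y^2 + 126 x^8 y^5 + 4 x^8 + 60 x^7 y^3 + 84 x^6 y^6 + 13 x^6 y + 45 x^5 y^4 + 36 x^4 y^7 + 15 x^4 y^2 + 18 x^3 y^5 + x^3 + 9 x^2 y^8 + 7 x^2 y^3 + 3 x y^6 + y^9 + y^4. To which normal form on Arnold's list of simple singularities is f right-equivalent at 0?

The Hessian of f at 0 has rank 0. Corank 2; j^3 = x^3 is a perfect cube, so E-series; the 4-jet and mu = 6 give E_6.

E6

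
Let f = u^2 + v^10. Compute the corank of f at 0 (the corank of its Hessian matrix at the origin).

Hessian at 0 has rank 1.

1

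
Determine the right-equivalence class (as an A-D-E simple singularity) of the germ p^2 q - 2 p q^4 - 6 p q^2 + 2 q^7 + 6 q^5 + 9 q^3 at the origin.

D_8

The Hessian of f at 0 is [[0, 0], [0, 0]] with rank 0, so corank 2. A Groebner basis of the Jacobian ideal J(f) in C{p,q} is {p^2/6 + p*q^3 - 4*p*q + 21*q^2/2, -p*q + q^4 + 3*q^2, p^3 - 27*p*q^2 + 54*q^3, p^2*q - 6*p*q^2 + 9*q^3}; counting standard monomials gives mu = 8. Corank 2; j^3 = q*(p - 3*q)^2 has shape L^2 M (L != M), so D-series; mu = 8 gives D_8.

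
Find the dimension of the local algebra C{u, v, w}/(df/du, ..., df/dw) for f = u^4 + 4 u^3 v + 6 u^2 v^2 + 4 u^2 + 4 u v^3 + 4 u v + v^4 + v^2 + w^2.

The Hessian of f at 0 is [[8, 4, 0], [4, 2, 0], [0, 0, 2]] with rank 2, so corank 1. A Groebner basis of the Jacobian ideal J(f) in C{u,v,w} is {v^3, u + v/2, w}; counting standard monomials gives mu = 3. Corank 1: A-series; mu = 3 gives A_3.

3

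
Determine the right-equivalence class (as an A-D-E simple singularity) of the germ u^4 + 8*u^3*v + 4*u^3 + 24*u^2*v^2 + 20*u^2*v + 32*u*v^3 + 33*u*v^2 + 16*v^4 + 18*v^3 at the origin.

D_{5}

The Hessian of f at 0 is [[0, 0], [0, 0]] with rank 0, so corank 2. A Groebner basis of the Jacobian ideal J(f) in C{u,v} is {u*v^2 + 6*u*v + 9*v^2, -4*u*v + v^3 - 6*v^2, u^2 + 7*u*v/2 + 3*v^2}; counting standard monomials gives mu = 5. Corank 2; j^3 = (u + 2*v)*(2*u + 3*v)^2 has shape L^2 M (L != M), so D-series; mu = 5 gives D_5.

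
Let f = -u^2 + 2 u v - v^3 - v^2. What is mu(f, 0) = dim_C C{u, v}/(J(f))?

2

The Hessian of f at 0 has rank 1. Corank 1: A-series; mu = 2 gives A_2.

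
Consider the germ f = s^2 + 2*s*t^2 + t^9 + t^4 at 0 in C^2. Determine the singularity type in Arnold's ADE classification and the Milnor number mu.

The Hessian of f at 0 has rank 1. Corank 1: A-series; mu = 8 gives A_8.

Type A8, Milnor number mu = 8.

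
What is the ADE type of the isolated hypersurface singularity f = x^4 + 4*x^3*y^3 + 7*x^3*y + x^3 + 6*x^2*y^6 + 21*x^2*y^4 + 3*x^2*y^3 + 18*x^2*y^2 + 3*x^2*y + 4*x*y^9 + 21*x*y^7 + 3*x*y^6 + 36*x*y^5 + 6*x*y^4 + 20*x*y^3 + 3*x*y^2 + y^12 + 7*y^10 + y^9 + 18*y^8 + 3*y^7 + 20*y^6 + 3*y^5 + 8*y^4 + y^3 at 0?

E_7

The Hessian of f at 0 has rank 0. Corank 2; j^3 = (x + y)^3 is a perfect cube, so E-series; the 4-jet and mu = 7 give E_7.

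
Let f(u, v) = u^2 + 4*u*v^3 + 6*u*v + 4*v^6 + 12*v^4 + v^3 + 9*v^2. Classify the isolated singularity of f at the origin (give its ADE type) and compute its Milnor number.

Type A2, Milnor number mu = 2.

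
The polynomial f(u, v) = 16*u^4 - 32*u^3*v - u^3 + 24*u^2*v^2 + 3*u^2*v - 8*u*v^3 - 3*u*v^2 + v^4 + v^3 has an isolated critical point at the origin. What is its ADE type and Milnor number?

Type E6, Milnor number mu = 6.

The Hessian of f at 0 has rank 0. Corank 2; j^3 = -(u - v)^3 is a perfect cube, so E-series; the 4-jet and mu = 6 give E_6.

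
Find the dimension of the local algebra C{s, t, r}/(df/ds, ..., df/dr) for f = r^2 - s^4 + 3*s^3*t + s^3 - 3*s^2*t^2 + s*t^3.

7

The Hessian of f at 0 has rank 1. Corank 2; j^3 = s^3 is a perfect cube, so E-series; the 4-jet and mu = 7 give E_7.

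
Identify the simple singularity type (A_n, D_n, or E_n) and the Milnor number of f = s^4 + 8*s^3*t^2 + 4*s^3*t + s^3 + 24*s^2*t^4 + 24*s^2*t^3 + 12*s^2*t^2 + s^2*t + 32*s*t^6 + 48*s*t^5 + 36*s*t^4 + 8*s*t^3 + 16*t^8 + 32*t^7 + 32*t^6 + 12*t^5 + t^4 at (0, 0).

The Hessian of f at 0 is [[0, 0], [0, 0]] with rank 0, so corank 2. A Groebner basis of the Jacobian ideal J(f) in C{s,t} is {s*t^2, -s*t/2 + t^3, s^2 + 2*s*t}; counting standard monomials gives mu = 5. Corank 2; j^3 = s^2*(s + t) has shape L^2 M (L != M), so D-series; mu = 5 gives D_5.

Type D_{5}, Milnor number mu = 5.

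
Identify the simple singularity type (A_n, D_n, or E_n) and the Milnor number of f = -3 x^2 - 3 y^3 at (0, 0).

The Hessian of f at 0 is [[-6, 0], [0, 0]] with rank 1, so corank 1. A Groebner basis of the Jacobian ideal J(f) in C{x,y} is {y^2, x}; counting standard monomials gives mu = 2. Corank 1: A-series; mu = 2 gives A_2.

Type A_{2}, Milnor number mu = 2.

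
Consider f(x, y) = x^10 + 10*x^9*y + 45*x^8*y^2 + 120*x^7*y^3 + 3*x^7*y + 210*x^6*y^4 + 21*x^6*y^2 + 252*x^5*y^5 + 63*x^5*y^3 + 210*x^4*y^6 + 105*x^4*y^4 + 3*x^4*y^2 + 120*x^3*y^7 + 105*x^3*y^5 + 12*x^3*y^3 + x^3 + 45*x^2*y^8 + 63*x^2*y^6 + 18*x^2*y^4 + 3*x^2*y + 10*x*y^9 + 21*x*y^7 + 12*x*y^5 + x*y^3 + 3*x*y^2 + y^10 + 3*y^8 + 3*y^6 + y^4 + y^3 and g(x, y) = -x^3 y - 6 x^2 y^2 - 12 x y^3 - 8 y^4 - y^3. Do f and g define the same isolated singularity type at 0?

Yes.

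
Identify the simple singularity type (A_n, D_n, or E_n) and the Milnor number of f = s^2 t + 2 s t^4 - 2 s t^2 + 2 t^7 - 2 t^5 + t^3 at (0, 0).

The Hessian of f at 0 has rank 0. Corank 2; j^3 = t*(s - t)^2 has shape L^2 M (L != M), so D-series; mu = 8 gives D_8.

Type D_8, Milnor number mu = 8.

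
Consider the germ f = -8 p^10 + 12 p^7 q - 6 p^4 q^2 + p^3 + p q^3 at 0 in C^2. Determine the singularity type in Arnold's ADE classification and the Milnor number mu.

Type E_{7}, Milnor number mu = 7.

The Hessian of f at 0 has rank 0. Corank 2; j^3 = p^3 is a perfect cube, so E-series; the 4-jet and mu = 7 give E_7.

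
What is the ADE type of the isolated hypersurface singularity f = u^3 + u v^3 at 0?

E_{7}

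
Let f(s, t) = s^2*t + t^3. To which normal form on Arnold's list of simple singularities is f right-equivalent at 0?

D4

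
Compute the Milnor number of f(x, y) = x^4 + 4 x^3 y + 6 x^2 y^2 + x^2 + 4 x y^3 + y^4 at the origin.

The Hessian of f at 0 has rank 1. Corank 1: A-series; mu = 3 gives A_3.

3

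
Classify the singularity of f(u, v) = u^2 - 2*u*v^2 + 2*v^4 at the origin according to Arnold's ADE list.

A3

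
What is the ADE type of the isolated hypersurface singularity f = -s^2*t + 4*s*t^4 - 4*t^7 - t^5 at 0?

D_{6}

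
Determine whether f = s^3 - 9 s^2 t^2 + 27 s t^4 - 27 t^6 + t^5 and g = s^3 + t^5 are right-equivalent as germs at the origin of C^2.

Yes.

The Hessian of f at 0 has rank 0. Corank 2; j^3 = s^3 is a perfect cube, so E-series; the 5-jet and mu = 8 give E_8. The Hessian of g at 0 has rank 0. Corank 2; j^3 = s^3 is a perfect cube, so E-series; the 5-jet and mu = 8 give E_8. Both have type E_8, hence right-equivalent.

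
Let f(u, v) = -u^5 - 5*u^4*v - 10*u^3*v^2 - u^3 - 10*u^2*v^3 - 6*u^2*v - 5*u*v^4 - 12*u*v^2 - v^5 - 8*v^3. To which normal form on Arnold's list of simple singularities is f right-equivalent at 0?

E_{8}

The Hessian of f at 0 is [[0, 0], [0, 0]] with rank 0, so corank 2. A Groebner basis of the Jacobian ideal J(f) in C{u,v} is {v^5, u*v^3 + 7*v^4/4, u^2 + 4*u*v + 4*v^2}; counting standard monomials gives mu = 8. Corank 2; j^3 = -(u + 2*v)^3 is a perfect cube, so E-series; the 5-jet and mu = 8 give E_8.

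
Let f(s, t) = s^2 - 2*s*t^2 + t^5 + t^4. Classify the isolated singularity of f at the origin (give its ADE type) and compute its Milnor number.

Type A_{4}, Milnor number mu = 4.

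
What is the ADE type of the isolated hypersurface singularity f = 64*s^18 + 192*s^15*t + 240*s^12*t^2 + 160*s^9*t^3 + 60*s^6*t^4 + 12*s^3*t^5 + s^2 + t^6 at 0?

A_{5}

The Hessian of f at 0 has rank 1. Corank 1: A-series; mu = 5 gives A_5.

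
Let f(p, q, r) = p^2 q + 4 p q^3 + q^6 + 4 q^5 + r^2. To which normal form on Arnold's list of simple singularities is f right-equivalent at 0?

D7

The Hessian of f at 0 has rank 1. Corank 2; j^3 = p^2*q has shape L^2 M (L != M), so D-series; mu = 7 gives D_7.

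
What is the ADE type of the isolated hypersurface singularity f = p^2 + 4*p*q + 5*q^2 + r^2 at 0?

A_{1}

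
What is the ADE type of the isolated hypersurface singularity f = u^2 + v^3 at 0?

The Hessian of f at 0 has rank 1. Corank 1: A-series; mu = 2 gives A_2.

A2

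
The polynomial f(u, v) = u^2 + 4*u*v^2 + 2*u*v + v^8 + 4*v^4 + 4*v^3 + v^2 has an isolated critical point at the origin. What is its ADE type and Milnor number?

The Hessian of f at 0 has rank 1. Corank 1: A-series; mu = 7 gives A_7.

Type A_{7}, Milnor number mu = 7.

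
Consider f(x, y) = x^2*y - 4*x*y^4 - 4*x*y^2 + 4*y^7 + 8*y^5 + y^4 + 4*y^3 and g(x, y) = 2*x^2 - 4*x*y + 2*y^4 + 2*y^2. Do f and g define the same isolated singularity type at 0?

The Hessian of f at 0 has rank 0. Corank 2; j^3 = y*(x - 2*y)^2 has shape L^2 M (L != M), so D-series; mu = 5 gives D_5. The Hessian of g at 0 has rank 1. Corank 1: A-series; mu = 3 gives A_3. f is D_5 but g is A_3, hence not right-equivalent.

No.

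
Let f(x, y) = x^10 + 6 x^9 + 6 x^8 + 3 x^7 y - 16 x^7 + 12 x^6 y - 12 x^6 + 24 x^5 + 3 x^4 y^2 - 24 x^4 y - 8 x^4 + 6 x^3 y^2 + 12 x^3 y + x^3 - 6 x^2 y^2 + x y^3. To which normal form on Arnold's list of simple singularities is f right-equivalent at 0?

E7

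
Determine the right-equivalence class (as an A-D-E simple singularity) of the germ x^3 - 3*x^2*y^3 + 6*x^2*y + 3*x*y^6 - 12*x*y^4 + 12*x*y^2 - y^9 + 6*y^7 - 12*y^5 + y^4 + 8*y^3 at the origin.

E_{6}

The Hessian of f at 0 is [[0, 0], [0, 0]] with rank 0, so corank 2. A Groebner basis of the Jacobian ideal J(f) in C{x,y} is {y^3, x^2 + 4*x*y + 4*y^2}; counting standard monomials gives mu = 6. Corank 2; j^3 = (x + 2*y)^3 is a perfect cube, so E-series; the 4-jet and mu = 6 give E_6.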